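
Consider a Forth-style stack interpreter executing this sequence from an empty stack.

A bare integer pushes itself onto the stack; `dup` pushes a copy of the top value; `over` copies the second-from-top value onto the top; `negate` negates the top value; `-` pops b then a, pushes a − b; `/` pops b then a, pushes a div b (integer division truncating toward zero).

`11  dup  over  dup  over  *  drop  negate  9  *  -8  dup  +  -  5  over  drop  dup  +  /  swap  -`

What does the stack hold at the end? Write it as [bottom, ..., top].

[11, -19]

11     → 11
dup    → 11 11
over   → 11 11 11
dup    → 11 11 11 11
over   → 11 11 11 11 11
*      → 11 11 11 121
drop   → 11 11 11
negate → 11 11 -11
9      → 11 11 -11 9
*      → 11 11 -99
-8     → 11 11 -99 -8
dup    → 11 11 -99 -8 -8
+      → 11 11 -99 -16
-      → 11 11 -83
5      → 11 11 -83 5
over   → 11 11 -83 5 -83
drop   → 11 11 -83 5
dup    → 11 11 -83 5 5
+      → 11 11 -83 10
/      → 11 11 -8
swap   → 11 -8 11
-      → 11 -19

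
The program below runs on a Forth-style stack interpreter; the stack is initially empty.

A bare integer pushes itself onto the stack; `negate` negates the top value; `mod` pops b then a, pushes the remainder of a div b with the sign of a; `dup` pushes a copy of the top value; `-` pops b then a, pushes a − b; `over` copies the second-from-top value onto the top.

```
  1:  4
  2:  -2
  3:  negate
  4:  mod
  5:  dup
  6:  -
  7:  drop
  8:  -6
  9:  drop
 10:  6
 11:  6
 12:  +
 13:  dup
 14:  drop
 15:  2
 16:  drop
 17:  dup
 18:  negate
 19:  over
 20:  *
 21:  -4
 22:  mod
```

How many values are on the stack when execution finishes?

4      : 4
-2     : 4 -2
negate : 4 2
mod    : 0
dup    : 0 0
-      : 0
drop   : (empty)
-6     : -6
drop   : (empty)
6      : 6
6      : 6 6
+      : 12
dup    : 12 12
drop   : 12
2      : 12 2
drop   : 12
dup    : 12 12
negate : 12 -12
over   : 12 -12 12
*      : 12 -144
-4     : 12 -144 -4
mod    : 12 0

2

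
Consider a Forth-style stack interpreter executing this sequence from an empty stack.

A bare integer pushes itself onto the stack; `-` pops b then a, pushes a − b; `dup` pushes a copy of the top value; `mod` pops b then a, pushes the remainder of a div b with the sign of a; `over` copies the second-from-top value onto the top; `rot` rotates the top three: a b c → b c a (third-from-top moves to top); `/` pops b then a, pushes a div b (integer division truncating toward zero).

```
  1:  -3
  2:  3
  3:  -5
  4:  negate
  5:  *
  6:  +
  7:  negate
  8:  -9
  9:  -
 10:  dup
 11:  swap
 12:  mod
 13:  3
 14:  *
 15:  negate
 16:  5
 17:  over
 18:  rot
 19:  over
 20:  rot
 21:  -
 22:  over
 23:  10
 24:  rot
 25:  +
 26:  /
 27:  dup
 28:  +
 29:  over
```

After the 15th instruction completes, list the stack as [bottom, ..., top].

[0]

-3     : -3
3      : -3 3
-5     : -3 3 -5
negate : -3 3 5
*      : -3 15
+      : 12
negate : -12
-9     : -12 -9
-      : -3
dup    : -3 -3
swap   : -3 -3
mod    : 0
3      : 0 3
*      : 0
negate : 0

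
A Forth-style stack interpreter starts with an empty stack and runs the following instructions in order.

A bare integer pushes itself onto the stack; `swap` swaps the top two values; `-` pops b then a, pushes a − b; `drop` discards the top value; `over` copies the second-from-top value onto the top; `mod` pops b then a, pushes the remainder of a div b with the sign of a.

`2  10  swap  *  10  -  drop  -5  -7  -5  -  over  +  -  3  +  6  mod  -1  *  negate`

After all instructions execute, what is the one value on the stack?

5

2      → [2]
10     → [2, 10]
swap   → [10, 2]
*      → [20]
10     → [20, 10]
-      → [10]
drop   → []
-5     → [-5]
-7     → [-5, -7]
-5     → [-5, -7, -5]
-      → [-5, -2]
over   → [-5, -2, -5]
+      → [-5, -7]
-      → [2]
3      → [2, 3]
+      → [5]
6      → [5, 6]
mod    → [5]
-1     → [5, -1]
*      → [-5]
negate → [5]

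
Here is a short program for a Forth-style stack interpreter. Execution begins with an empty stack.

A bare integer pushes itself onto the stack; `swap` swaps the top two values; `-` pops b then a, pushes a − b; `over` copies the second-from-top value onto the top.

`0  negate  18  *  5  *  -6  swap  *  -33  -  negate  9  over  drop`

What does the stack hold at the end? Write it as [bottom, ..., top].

[-33, 9]

0       [0]
negate  [0]
18      [0, 18]
*       [0]
5       [0, 5]
*       [0]
-6      [0, -6]
swap    [-6, 0]
*       [0]
-33     [0, -33]
-       [33]
negate  [-33]
9       [-33, 9]
over    [-33, 9, -33]
drop    [-33, 9]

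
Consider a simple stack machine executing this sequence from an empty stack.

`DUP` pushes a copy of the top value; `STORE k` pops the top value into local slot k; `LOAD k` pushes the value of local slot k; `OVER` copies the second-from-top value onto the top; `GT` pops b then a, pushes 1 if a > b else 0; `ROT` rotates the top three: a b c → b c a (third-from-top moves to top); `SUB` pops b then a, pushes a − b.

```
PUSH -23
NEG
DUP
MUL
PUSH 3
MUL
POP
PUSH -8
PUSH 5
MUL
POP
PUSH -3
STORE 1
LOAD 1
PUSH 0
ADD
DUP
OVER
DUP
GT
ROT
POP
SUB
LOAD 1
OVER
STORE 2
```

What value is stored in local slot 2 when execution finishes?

-3

PUSH -23 : -23
NEG      : 23
DUP      : 23 23
MUL      : 529
PUSH 3   : 529 3
MUL      : 1587
POP      : (empty)
PUSH -8  : -8
PUSH 5   : -8 5
MUL      : -40
POP      : (empty)
PUSH -3  : -3
STORE 1  : (empty)
LOAD 1   : -3
PUSH 0   : -3 0
ADD      : -3
DUP      : -3 -3
OVER     : -3 -3 -3
DUP      : -3 -3 -3 -3
GT       : -3 -3 0
ROT      : -3 0 -3
POP      : -3 0
SUB      : -3
LOAD 1   : -3 -3
OVER     : -3 -3 -3
STORE 2  : -3 -3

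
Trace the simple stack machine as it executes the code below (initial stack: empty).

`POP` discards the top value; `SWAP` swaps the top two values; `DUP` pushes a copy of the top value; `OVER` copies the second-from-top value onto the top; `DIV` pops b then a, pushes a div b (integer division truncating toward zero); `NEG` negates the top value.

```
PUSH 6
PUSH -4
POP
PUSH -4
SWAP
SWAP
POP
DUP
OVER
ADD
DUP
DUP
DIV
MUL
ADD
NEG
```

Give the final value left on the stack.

PUSH 6  -> [6]
PUSH -4 -> [6, -4]
POP     -> [6]
PUSH -4 -> [6, -4]
SWAP    -> [-4, 6]
SWAP    -> [6, -4]
POP     -> [6]
DUP     -> [6, 6]
OVER    -> [6, 6, 6]
ADD     -> [6, 12]
DUP     -> [6, 12, 12]
DUP     -> [6, 12, 12, 12]
DIV     -> [6, 12, 1]
MUL     -> [6, 12]
ADD     -> [18]
NEG     -> [-18]

-18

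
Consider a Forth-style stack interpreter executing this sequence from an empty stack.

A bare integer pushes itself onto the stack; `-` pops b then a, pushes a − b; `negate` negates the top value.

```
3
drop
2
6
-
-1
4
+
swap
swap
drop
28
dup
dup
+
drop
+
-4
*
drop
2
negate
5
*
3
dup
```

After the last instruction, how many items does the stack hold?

3      : [3]
drop   : []
2      : [2]
6      : [2, 6]
-      : [-4]
-1     : [-4, -1]
4      : [-4, -1, 4]
+      : [-4, 3]
swap   : [3, -4]
swap   : [-4, 3]
drop   : [-4]
28     : [-4, 28]
dup    : [-4, 28, 28]
dup    : [-4, 28, 28, 28]
+      : [-4, 28, 56]
drop   : [-4, 28]
+      : [24]
-4     : [24, -4]
*      : [-96]
drop   : []
2      : [2]
negate : [-2]
5      : [-2, 5]
*      : [-10]
3      : [-10, 3]
dup    : [-10, 3, 3]

3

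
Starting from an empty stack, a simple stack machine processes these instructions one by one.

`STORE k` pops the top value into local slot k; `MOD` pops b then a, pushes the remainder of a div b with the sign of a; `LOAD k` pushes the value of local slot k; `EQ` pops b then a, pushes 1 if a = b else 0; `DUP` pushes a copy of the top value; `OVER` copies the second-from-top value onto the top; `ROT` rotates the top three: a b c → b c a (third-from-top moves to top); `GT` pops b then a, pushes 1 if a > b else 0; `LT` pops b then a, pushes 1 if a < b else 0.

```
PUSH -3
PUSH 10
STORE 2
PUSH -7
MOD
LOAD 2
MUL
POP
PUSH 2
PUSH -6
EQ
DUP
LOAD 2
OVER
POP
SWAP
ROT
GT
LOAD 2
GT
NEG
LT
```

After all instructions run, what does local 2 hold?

PUSH -3 → -3
PUSH 10 → -3 10
STORE 2 → -3
PUSH -7 → -3 -7
MOD     → -3
LOAD 2  → -3 10
MUL     → -30
POP     → (empty)
PUSH 2  → 2
PUSH -6 → 2 -6
EQ      → 0
DUP     → 0 0
LOAD 2  → 0 0 10
OVER    → 0 0 10 0
POP     → 0 0 10
SWAP    → 0 10 0
ROT     → 10 0 0
GT      → 10 0
LOAD 2  → 10 0 10
GT      → 10 0
NEG     → 10 0
LT      → 0

10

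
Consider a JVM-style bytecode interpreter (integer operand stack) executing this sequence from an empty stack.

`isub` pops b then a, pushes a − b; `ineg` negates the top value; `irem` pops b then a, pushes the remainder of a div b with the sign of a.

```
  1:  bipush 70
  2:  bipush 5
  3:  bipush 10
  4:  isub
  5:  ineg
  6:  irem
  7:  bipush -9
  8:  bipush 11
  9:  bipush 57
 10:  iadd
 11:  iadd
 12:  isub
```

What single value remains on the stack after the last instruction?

-59

bipush 70 : [70]
bipush 5  : [70, 5]
bipush 10 : [70, 5, 10]
isub      : [70, -5]
ineg      : [70, 5]
irem      : [0]
bipush -9 : [0, -9]
bipush 11 : [0, -9, 11]
bipush 57 : [0, -9, 11, 57]
iadd      : [0, -9, 68]
iadd      : [0, 59]
isub      : [-59]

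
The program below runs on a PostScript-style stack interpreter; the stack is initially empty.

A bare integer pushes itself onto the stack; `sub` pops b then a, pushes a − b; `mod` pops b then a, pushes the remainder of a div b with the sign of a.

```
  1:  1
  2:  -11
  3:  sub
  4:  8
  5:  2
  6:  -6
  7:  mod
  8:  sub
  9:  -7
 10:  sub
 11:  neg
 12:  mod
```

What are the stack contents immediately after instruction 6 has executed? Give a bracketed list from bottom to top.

[12, 8, 2, -6]

1   : [1]
-11 : [1, -11]
sub : [12]
8   : [12, 8]
2   : [12, 8, 2]
-6  : [12, 8, 2, -6]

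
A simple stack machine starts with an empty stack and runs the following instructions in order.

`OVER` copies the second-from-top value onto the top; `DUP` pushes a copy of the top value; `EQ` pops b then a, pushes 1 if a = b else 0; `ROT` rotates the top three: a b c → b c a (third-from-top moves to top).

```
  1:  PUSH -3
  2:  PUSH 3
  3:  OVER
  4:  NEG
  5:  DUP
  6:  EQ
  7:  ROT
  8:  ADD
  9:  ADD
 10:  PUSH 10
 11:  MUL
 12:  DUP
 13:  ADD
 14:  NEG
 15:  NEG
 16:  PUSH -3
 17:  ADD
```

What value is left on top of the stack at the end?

PUSH -3 → -3
PUSH 3  → -3 3
OVER    → -3 3 -3
NEG     → -3 3 3
DUP     → -3 3 3 3
EQ      → -3 3 1
ROT     → 3 1 -3
ADD     → 3 -2
ADD     → 1
PUSH 10 → 1 10
MUL     → 10
DUP     → 10 10
ADD     → 20
NEG     → -20
NEG     → 20
PUSH -3 → 20 -3
ADD     → 17

17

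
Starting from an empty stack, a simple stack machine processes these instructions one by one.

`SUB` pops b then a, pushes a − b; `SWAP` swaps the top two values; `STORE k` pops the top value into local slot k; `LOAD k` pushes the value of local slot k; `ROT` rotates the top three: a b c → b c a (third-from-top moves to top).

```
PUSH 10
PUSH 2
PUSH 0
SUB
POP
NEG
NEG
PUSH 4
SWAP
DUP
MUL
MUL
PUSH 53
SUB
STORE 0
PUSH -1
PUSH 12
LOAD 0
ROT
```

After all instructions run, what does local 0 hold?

PUSH 10 -> 10
PUSH 2  -> 10 2
PUSH 0  -> 10 2 0
SUB     -> 10 2
POP     -> 10
NEG     -> -10
NEG     -> 10
PUSH 4  -> 10 4
SWAP    -> 4 10
DUP     -> 4 10 10
MUL     -> 4 100
MUL     -> 400
PUSH 53 -> 400 53
SUB     -> 347
STORE 0 -> (empty)
PUSH -1 -> -1
PUSH 12 -> -1 12
LOAD 0  -> -1 12 347
ROT     -> 12 347 -1

347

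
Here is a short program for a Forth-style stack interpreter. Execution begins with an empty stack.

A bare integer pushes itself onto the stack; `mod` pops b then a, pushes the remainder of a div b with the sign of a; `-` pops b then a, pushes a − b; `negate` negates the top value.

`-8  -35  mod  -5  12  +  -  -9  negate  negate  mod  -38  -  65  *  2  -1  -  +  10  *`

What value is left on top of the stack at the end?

-8     -> [-8]
-35    -> [-8, -35]
mod    -> [-8]
-5     -> [-8, -5]
12     -> [-8, -5, 12]
+      -> [-8, 7]
-      -> [-15]
-9     -> [-15, -9]
negate -> [-15, 9]
negate -> [-15, -9]
mod    -> [-6]
-38    -> [-6, -38]
-      -> [32]
65     -> [32, 65]
*      -> [2080]
2      -> [2080, 2]
-1     -> [2080, 2, -1]
-      -> [2080, 3]
+      -> [2083]
10     -> [2083, 10]
*      -> [20830]

20830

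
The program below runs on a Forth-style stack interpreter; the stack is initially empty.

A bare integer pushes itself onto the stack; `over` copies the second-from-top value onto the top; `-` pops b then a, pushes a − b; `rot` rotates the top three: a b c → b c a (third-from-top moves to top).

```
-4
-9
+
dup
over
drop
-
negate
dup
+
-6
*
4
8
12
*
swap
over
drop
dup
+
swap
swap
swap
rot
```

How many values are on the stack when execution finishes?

3

-4     : [-4]
-9     : [-4, -9]
+      : [-13]
dup    : [-13, -13]
over   : [-13, -13, -13]
drop   : [-13, -13]
-      : [0]
negate : [0]
dup    : [0, 0]
+      : [0]
-6     : [0, -6]
*      : [0]
4      : [0, 4]
8      : [0, 4, 8]
12     : [0, 4, 8, 12]
*      : [0, 4, 96]
swap   : [0, 96, 4]
over   : [0, 96, 4, 96]
drop   : [0, 96, 4]
dup    : [0, 96, 4, 4]
+      : [0, 96, 8]
swap   : [0, 8, 96]
swap   : [0, 96, 8]
swap   : [0, 8, 96]
rot    : [8, 96, 0]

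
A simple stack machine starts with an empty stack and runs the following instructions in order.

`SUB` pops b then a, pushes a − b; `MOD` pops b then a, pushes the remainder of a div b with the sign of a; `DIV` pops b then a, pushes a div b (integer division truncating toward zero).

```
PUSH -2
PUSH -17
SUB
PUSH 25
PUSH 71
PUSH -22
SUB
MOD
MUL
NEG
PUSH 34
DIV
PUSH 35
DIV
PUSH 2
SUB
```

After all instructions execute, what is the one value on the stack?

-2

PUSH -2   -2
PUSH -17  -2 -17
SUB       15
PUSH 25   15 25
PUSH 71   15 25 71
PUSH -22  15 25 71 -22
SUB       15 25 93
MOD       15 25
MUL       375
NEG       -375
PUSH 34   -375 34
DIV       -11
PUSH 35   -11 35
DIV       0
PUSH 2    0 2
SUB       -2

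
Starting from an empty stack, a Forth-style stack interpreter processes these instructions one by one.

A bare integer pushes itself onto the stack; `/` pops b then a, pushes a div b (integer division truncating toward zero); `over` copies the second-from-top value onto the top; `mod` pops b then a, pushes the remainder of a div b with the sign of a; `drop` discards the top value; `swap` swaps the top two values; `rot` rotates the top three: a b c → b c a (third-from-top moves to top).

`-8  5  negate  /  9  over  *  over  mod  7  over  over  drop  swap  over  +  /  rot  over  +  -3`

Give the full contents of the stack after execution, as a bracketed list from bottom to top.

[0, 0, 1, -3]

-8     → [-8]
5      → [-8, 5]
negate → [-8, -5]
/      → [1]
9      → [1, 9]
over   → [1, 9, 1]
*      → [1, 9]
over   → [1, 9, 1]
mod    → [1, 0]
7      → [1, 0, 7]
over   → [1, 0, 7, 0]
over   → [1, 0, 7, 0, 7]
drop   → [1, 0, 7, 0]
swap   → [1, 0, 0, 7]
over   → [1, 0, 0, 7, 0]
+      → [1, 0, 0, 7]
/      → [1, 0, 0]
rot    → [0, 0, 1]
over   → [0, 0, 1, 0]
+      → [0, 0, 1]
-3     → [0, 0, 1, -3]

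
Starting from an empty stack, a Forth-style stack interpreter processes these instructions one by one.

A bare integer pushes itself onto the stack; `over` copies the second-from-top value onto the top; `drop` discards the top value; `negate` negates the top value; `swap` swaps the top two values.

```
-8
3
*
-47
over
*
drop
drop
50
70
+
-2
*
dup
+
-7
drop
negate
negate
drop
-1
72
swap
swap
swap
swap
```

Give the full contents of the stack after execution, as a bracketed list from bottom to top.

-8      -8
3       -8 3
*       -24
-47     -24 -47
over    -24 -47 -24
*       -24 1128
drop    -24
drop    (empty)
50      50
70      50 70
+       120
-2      120 -2
*       -240
dup     -240 -240
+       -480
-7      -480 -7
drop    -480
negate  480
negate  -480
drop    (empty)
-1      -1
72      -1 72
swap    72 -1
swap    -1 72
swap    72 -1
swap    -1 72

[-1, 72]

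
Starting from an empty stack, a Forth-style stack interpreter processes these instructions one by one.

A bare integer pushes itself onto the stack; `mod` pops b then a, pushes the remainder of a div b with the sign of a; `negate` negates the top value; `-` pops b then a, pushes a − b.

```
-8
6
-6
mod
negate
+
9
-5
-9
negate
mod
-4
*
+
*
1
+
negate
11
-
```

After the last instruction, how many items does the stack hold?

-8     : [-8]
6      : [-8, 6]
-6     : [-8, 6, -6]
mod    : [-8, 0]
negate : [-8, 0]
+      : [-8]
9      : [-8, 9]
-5     : [-8, 9, -5]
-9     : [-8, 9, -5, -9]
negate : [-8, 9, -5, 9]
mod    : [-8, 9, -5]
-4     : [-8, 9, -5, -4]
*      : [-8, 9, 20]
+      : [-8, 29]
*      : [-232]
1      : [-232, 1]
+      : [-231]
negate : [231]
11     : [231, 11]
-      : [220]

1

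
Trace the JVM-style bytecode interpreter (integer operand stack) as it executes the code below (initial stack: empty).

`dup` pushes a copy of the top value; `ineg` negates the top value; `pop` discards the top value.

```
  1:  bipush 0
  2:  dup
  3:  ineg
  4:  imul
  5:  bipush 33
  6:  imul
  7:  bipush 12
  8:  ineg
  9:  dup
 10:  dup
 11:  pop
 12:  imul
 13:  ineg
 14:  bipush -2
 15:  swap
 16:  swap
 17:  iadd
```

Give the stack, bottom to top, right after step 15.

[0, -2, -144]

bipush 0   0
dup        0 0
ineg       0 0
imul       0
bipush 33  0 33
imul       0
bipush 12  0 12
ineg       0 -12
dup        0 -12 -12
dup        0 -12 -12 -12
pop        0 -12 -12
imul       0 144
ineg       0 -144
bipush -2  0 -144 -2
swap       0 -2 -144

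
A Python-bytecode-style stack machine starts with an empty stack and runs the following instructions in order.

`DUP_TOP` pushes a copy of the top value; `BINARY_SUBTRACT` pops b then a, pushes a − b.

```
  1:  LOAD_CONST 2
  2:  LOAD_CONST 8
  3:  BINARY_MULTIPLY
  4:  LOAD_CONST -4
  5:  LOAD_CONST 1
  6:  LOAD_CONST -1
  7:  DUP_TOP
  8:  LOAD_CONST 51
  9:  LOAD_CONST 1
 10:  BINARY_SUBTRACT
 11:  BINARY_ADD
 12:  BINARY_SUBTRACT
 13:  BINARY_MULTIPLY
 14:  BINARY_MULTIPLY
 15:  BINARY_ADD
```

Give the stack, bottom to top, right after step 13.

[16, -4, -50]

LOAD_CONST 2    : [2]
LOAD_CONST 8    : [2, 8]
BINARY_MULTIPLY : [16]
LOAD_CONST -4   : [16, -4]
LOAD_CONST 1    : [16, -4, 1]
LOAD_CONST -1   : [16, -4, 1, -1]
DUP_TOP         : [16, -4, 1, -1, -1]
LOAD_CONST 51   : [16, -4, 1, -1, -1, 51]
LOAD_CONST 1    : [16, -4, 1, -1, -1, 51, 1]
BINARY_SUBTRACT : [16, -4, 1, -1, -1, 50]
BINARY_ADD      : [16, -4, 1, -1, 49]
BINARY_SUBTRACT : [16, -4, 1, -50]
BINARY_MULTIPLY : [16, -4, -50]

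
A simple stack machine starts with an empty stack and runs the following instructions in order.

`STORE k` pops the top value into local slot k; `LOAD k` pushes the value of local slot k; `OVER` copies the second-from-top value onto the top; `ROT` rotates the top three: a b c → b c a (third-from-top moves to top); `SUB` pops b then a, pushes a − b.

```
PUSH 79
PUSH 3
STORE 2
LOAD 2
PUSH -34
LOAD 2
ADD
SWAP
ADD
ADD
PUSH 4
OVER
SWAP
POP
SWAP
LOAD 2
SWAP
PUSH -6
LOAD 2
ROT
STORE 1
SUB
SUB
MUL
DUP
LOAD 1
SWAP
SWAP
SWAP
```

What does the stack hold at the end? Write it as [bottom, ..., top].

PUSH 79   [79]
PUSH 3    [79, 3]
STORE 2   [79]
LOAD 2    [79, 3]
PUSH -34  [79, 3, -34]
LOAD 2    [79, 3, -34, 3]
ADD       [79, 3, -31]
SWAP      [79, -31, 3]
ADD       [79, -28]
ADD       [51]
PUSH 4    [51, 4]
OVER      [51, 4, 51]
SWAP      [51, 51, 4]
POP       [51, 51]
SWAP      [51, 51]
LOAD 2    [51, 51, 3]
SWAP      [51, 3, 51]
PUSH -6   [51, 3, 51, -6]
LOAD 2    [51, 3, 51, -6, 3]
ROT       [51, 3, -6, 3, 51]
STORE 1   [51, 3, -6, 3]
SUB       [51, 3, -9]
SUB       [51, 12]
MUL       [612]
DUP       [612, 612]
LOAD 1    [612, 612, 51]
SWAP      [612, 51, 612]
SWAP      [612, 612, 51]
SWAP      [612, 51, 612]

[612, 51, 612]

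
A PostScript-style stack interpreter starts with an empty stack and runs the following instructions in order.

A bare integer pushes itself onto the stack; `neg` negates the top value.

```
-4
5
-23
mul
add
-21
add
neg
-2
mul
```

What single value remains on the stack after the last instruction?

-4  → -4
5   → -4 5
-23 → -4 5 -23
mul → -4 -115
add → -119
-21 → -119 -21
add → -140
neg → 140
-2  → 140 -2
mul → -280

-280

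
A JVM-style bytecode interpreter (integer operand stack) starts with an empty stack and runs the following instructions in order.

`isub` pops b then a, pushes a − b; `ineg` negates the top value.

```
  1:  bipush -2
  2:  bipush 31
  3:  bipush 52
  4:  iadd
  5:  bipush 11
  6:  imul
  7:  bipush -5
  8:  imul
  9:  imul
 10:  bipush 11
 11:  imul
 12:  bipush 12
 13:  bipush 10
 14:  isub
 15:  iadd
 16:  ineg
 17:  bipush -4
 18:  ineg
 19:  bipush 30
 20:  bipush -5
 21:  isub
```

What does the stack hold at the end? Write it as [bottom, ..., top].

[-100432, 4, 35]

bipush -2 : [-2]
bipush 31 : [-2, 31]
bipush 52 : [-2, 31, 52]
iadd      : [-2, 83]
bipush 11 : [-2, 83, 11]
imul      : [-2, 913]
bipush -5 : [-2, 913, -5]
imul      : [-2, -4565]
imul      : [9130]
bipush 11 : [9130, 11]
imul      : [100430]
bipush 12 : [100430, 12]
bipush 10 : [100430, 12, 10]
isub      : [100430, 2]
iadd      : [100432]
ineg      : [-100432]
bipush -4 : [-100432, -4]
ineg      : [-100432, 4]
bipush 30 : [-100432, 4, 30]
bipush -5 : [-100432, 4, 30, -5]
isub      : [-100432, 4, 35]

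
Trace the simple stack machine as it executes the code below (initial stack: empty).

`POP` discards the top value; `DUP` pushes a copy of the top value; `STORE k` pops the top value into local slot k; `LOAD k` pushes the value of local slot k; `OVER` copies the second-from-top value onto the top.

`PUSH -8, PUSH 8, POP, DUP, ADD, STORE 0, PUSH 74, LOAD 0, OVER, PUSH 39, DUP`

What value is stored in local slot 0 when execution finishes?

-16

PUSH -8 -> [-8]
PUSH 8  -> [-8, 8]
POP     -> [-8]
DUP     -> [-8, -8]
ADD     -> [-16]
STORE 0 -> []
PUSH 74 -> [74]
LOAD 0  -> [74, -16]
OVER    -> [74, -16, 74]
PUSH 39 -> [74, -16, 74, 39]
DUP     -> [74, -16, 74, 39, 39]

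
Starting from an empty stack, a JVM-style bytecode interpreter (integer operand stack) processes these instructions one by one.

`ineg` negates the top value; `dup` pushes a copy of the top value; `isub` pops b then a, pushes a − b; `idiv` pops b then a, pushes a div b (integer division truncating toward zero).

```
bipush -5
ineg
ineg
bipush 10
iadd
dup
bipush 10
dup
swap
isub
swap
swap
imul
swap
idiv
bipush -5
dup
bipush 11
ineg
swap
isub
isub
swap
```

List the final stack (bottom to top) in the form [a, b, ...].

[1, 0]

bipush -5  -5
ineg       5
ineg       -5
bipush 10  -5 10
iadd       5
dup        5 5
bipush 10  5 5 10
dup        5 5 10 10
swap       5 5 10 10
isub       5 5 0
swap       5 0 5
swap       5 5 0
imul       5 0
swap       0 5
idiv       0
bipush -5  0 -5
dup        0 -5 -5
bipush 11  0 -5 -5 11
ineg       0 -5 -5 -11
swap       0 -5 -11 -5
isub       0 -5 -6
isub       0 1
swap       1 0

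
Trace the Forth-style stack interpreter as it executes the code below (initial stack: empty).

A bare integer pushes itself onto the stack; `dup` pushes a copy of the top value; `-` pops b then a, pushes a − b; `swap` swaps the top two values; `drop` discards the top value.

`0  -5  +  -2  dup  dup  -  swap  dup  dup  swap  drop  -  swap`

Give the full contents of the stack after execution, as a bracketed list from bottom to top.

[-5, 0, 0]

0    : [0]
-5   : [0, -5]
+    : [-5]
-2   : [-5, -2]
dup  : [-5, -2, -2]
dup  : [-5, -2, -2, -2]
-    : [-5, -2, 0]
swap : [-5, 0, -2]
dup  : [-5, 0, -2, -2]
dup  : [-5, 0, -2, -2, -2]
swap : [-5, 0, -2, -2, -2]
drop : [-5, 0, -2, -2]
-    : [-5, 0, 0]
swap : [-5, 0, 0]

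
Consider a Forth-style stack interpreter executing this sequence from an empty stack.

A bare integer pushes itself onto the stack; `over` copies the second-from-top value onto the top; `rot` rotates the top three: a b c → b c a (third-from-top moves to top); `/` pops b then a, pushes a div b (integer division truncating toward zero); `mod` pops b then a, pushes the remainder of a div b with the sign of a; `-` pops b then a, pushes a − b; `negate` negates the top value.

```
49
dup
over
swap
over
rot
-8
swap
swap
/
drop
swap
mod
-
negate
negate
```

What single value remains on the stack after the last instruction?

49

49      [49]
dup     [49, 49]
over    [49, 49, 49]
swap    [49, 49, 49]
over    [49, 49, 49, 49]
rot     [49, 49, 49, 49]
-8      [49, 49, 49, 49, -8]
swap    [49, 49, 49, -8, 49]
swap    [49, 49, 49, 49, -8]
/       [49, 49, 49, -6]
drop    [49, 49, 49]
swap    [49, 49, 49]
mod     [49, 0]
-       [49]
negate  [-49]
negate  [49]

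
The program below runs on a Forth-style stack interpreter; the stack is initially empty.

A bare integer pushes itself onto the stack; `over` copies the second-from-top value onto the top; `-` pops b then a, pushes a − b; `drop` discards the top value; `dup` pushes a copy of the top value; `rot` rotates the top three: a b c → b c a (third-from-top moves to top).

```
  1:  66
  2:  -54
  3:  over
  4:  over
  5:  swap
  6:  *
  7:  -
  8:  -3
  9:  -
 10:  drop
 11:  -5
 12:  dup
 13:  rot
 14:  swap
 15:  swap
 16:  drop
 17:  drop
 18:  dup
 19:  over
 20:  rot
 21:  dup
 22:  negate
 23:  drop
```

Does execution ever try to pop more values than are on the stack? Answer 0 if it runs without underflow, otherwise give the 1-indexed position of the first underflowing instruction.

66     -> [66]
-54    -> [66, -54]
over   -> [66, -54, 66]
over   -> [66, -54, 66, -54]
swap   -> [66, -54, -54, 66]
*      -> [66, -54, -3564]
-      -> [66, 3510]
-3     -> [66, 3510, -3]
-      -> [66, 3513]
drop   -> [66]
-5     -> [66, -5]
dup    -> [66, -5, -5]
rot    -> [-5, -5, 66]
swap   -> [-5, 66, -5]
swap   -> [-5, -5, 66]
drop   -> [-5, -5]
drop   -> [-5]
dup    -> [-5, -5]
over   -> [-5, -5, -5]
rot    -> [-5, -5, -5]
dup    -> [-5, -5, -5, -5]
negate -> [-5, -5, -5, 5]
drop   -> [-5, -5, -5]

0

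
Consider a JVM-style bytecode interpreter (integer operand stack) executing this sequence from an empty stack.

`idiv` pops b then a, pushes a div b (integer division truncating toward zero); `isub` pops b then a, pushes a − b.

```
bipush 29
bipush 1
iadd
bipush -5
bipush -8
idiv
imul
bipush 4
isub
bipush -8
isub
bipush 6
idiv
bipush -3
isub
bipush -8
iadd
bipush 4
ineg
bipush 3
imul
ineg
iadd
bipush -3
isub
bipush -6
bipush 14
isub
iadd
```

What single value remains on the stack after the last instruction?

bipush 29  [29]
bipush 1   [29, 1]
iadd       [30]
bipush -5  [30, -5]
bipush -8  [30, -5, -8]
idiv       [30, 0]
imul       [0]
bipush 4   [0, 4]
isub       [-4]
bipush -8  [-4, -8]
isub       [4]
bipush 6   [4, 6]
idiv       [0]
bipush -3  [0, -3]
isub       [3]
bipush -8  [3, -8]
iadd       [-5]
bipush 4   [-5, 4]
ineg       [-5, -4]
bipush 3   [-5, -4, 3]
imul       [-5, -12]
ineg       [-5, 12]
iadd       [7]
bipush -3  [7, -3]
isub       [10]
bipush -6  [10, -6]
bipush 14  [10, -6, 14]
isub       [10, -20]
iadd       [-10]

-10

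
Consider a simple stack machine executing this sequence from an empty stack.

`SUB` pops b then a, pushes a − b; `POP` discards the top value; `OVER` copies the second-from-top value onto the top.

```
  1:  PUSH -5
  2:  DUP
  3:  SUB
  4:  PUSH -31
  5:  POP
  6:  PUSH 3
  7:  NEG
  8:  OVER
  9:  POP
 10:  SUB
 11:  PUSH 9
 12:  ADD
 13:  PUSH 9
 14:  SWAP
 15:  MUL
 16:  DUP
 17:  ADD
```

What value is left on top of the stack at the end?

216

PUSH -5  -> [-5]
DUP      -> [-5, -5]
SUB      -> [0]
PUSH -31 -> [0, -31]
POP      -> [0]
PUSH 3   -> [0, 3]
NEG      -> [0, -3]
OVER     -> [0, -3, 0]
POP      -> [0, -3]
SUB      -> [3]
PUSH 9   -> [3, 9]
ADD      -> [12]
PUSH 9   -> [12, 9]
SWAP     -> [9, 12]
MUL      -> [108]
DUP      -> [108, 108]
ADD      -> [216]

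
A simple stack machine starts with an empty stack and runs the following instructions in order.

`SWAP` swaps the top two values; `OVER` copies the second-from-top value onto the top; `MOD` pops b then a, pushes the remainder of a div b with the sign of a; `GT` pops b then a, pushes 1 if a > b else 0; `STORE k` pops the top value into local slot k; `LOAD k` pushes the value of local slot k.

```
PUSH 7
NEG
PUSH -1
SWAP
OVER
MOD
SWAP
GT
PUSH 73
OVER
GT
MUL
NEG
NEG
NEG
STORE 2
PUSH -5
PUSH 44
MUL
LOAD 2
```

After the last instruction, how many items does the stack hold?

PUSH 7  -> [7]
NEG     -> [-7]
PUSH -1 -> [-7, -1]
SWAP    -> [-1, -7]
OVER    -> [-1, -7, -1]
MOD     -> [-1, 0]
SWAP    -> [0, -1]
GT      -> [1]
PUSH 73 -> [1, 73]
OVER    -> [1, 73, 1]
GT      -> [1, 1]
MUL     -> [1]
NEG     -> [-1]
NEG     -> [1]
NEG     -> [-1]
STORE 2 -> []
PUSH -5 -> [-5]
PUSH 44 -> [-5, 44]
MUL     -> [-220]
LOAD 2  -> [-220, -1]

2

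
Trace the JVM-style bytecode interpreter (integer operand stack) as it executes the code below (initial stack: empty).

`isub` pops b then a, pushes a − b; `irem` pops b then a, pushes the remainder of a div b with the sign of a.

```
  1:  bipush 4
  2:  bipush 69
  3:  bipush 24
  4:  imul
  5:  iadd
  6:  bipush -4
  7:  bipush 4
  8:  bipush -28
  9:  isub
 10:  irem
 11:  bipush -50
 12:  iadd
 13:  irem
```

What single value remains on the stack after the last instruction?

bipush 4   : 4
bipush 69  : 4 69
bipush 24  : 4 69 24
imul       : 4 1656
iadd       : 1660
bipush -4  : 1660 -4
bipush 4   : 1660 -4 4
bipush -28 : 1660 -4 4 -28
isub       : 1660 -4 32
irem       : 1660 -4
bipush -50 : 1660 -4 -50
iadd       : 1660 -54
irem       : 40

40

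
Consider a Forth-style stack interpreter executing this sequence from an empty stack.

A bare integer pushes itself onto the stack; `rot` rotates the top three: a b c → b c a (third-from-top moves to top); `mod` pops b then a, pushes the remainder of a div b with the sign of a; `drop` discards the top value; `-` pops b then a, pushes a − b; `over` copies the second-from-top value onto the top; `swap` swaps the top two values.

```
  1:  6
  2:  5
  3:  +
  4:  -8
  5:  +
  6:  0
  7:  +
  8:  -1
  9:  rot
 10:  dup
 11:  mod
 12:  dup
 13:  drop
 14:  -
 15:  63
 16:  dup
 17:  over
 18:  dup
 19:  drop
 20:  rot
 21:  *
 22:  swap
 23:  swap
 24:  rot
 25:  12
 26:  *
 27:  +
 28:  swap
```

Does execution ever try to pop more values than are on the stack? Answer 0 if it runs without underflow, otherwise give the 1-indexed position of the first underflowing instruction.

9

6  -> [6]
5  -> [6, 5]
+  -> [11]
-8 -> [11, -8]
+  -> [3]
0  -> [3, 0]
+  -> [3]
-1 -> [3, -1]
rot  — needs 3 operands, stack has 2 → underflow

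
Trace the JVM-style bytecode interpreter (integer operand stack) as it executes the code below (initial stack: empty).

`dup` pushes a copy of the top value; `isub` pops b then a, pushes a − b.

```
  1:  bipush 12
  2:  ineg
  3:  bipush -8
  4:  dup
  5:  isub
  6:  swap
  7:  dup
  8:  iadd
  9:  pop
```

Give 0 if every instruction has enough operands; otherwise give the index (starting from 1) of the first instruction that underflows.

0

bipush 12 : [12]
ineg      : [-12]
bipush -8 : [-12, -8]
dup       : [-12, -8, -8]
isub      : [-12, 0]
swap      : [0, -12]
dup       : [0, -12, -12]
iadd      : [0, -24]
pop       : [0]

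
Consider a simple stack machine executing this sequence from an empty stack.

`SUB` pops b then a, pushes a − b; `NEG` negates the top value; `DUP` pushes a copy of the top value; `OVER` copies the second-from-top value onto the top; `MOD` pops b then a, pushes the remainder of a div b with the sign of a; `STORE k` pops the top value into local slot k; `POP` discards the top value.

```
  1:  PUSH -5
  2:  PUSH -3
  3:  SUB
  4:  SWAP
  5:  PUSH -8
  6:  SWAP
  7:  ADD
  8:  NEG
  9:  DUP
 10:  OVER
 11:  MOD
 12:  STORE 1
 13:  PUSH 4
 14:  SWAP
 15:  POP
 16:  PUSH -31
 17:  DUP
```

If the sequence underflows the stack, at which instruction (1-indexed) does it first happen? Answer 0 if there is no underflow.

PUSH -5 → -5
PUSH -3 → -5 -3
SUB     → -2
SWAP  — needs 2 operands, stack has 1 → underflow

4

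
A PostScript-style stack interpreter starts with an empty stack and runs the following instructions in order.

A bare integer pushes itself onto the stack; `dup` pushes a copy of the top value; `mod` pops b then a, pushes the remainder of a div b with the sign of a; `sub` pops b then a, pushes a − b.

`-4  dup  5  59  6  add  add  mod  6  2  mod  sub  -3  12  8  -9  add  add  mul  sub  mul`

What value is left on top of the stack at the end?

-116

-4  → -4
dup → -4 -4
5   → -4 -4 5
59  → -4 -4 5 59
6   → -4 -4 5 59 6
add → -4 -4 5 65
add → -4 -4 70
mod → -4 -4
6   → -4 -4 6
2   → -4 -4 6 2
mod → -4 -4 0
sub → -4 -4
-3  → -4 -4 -3
12  → -4 -4 -3 12
8   → -4 -4 -3 12 8
-9  → -4 -4 -3 12 8 -9
add → -4 -4 -3 12 -1
add → -4 -4 -3 11
mul → -4 -4 -33
sub → -4 29
mul → -116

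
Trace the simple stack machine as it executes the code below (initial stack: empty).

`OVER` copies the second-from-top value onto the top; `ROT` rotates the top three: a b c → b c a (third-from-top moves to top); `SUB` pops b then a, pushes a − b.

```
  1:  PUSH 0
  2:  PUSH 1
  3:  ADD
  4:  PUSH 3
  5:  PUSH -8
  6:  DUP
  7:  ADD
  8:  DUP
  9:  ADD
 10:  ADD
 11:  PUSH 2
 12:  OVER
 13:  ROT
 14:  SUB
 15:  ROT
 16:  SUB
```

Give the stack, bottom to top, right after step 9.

PUSH 0  → 0
PUSH 1  → 0 1
ADD     → 1
PUSH 3  → 1 3
PUSH -8 → 1 3 -8
DUP     → 1 3 -8 -8
ADD     → 1 3 -16
DUP     → 1 3 -16 -16
ADD     → 1 3 -32

[1, 3, -32]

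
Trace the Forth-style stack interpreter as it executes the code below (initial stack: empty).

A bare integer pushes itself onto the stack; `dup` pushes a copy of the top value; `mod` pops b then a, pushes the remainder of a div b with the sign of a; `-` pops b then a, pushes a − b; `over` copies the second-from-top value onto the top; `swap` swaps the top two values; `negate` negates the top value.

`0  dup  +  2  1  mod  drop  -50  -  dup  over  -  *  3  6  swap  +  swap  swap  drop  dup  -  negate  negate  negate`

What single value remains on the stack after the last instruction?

0

0      -> 0
dup    -> 0 0
+      -> 0
2      -> 0 2
1      -> 0 2 1
mod    -> 0 0
drop   -> 0
-50    -> 0 -50
-      -> 50
dup    -> 50 50
over   -> 50 50 50
-      -> 50 0
*      -> 0
3      -> 0 3
6      -> 0 3 6
swap   -> 0 6 3
+      -> 0 9
swap   -> 9 0
swap   -> 0 9
drop   -> 0
dup    -> 0 0
-      -> 0
negate -> 0
negate -> 0
negate -> 0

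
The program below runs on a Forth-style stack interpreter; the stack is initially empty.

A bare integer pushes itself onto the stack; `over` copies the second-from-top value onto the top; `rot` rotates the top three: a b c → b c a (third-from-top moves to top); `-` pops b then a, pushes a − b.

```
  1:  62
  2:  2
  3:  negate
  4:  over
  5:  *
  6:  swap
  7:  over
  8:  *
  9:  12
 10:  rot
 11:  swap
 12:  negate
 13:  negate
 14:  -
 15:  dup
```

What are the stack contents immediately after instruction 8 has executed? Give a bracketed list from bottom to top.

62     → 62
2      → 62 2
negate → 62 -2
over   → 62 -2 62
*      → 62 -124
swap   → -124 62
over   → -124 62 -124
*      → -124 -7688

[-124, -7688]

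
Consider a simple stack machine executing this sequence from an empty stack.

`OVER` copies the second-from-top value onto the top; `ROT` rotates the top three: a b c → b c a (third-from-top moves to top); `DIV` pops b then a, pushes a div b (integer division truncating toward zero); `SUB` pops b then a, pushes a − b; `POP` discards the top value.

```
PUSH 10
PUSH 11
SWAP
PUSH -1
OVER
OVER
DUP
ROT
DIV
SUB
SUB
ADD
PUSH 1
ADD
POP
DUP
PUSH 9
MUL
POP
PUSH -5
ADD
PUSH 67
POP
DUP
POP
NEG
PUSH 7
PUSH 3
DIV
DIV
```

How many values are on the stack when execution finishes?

PUSH 10 -> [10]
PUSH 11 -> [10, 11]
SWAP    -> [11, 10]
PUSH -1 -> [11, 10, -1]
OVER    -> [11, 10, -1, 10]
OVER    -> [11, 10, -1, 10, -1]
DUP     -> [11, 10, -1, 10, -1, -1]
ROT     -> [11, 10, -1, -1, -1, 10]
DIV     -> [11, 10, -1, -1, 0]
SUB     -> [11, 10, -1, -1]
SUB     -> [11, 10, 0]
ADD     -> [11, 10]
PUSH 1  -> [11, 10, 1]
ADD     -> [11, 11]
POP     -> [11]
DUP     -> [11, 11]
PUSH 9  -> [11, 11, 9]
MUL     -> [11, 99]
POP     -> [11]
PUSH -5 -> [11, -5]
ADD     -> [6]
PUSH 67 -> [6, 67]
POP     -> [6]
DUP     -> [6, 6]
POP     -> [6]
NEG     -> [-6]
PUSH 7  -> [-6, 7]
PUSH 3  -> [-6, 7, 3]
DIV     -> [-6, 2]
DIV     -> [-3]

1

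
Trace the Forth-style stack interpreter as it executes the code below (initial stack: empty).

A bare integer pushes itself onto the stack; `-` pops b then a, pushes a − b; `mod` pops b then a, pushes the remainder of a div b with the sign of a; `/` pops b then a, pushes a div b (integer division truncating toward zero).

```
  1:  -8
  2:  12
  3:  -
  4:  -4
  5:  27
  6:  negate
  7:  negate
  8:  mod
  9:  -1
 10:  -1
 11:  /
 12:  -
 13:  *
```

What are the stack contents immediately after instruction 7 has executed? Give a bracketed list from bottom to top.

-8     : -8
12     : -8 12
-      : -20
-4     : -20 -4
27     : -20 -4 27
negate : -20 -4 -27
negate : -20 -4 27

[-20, -4, 27]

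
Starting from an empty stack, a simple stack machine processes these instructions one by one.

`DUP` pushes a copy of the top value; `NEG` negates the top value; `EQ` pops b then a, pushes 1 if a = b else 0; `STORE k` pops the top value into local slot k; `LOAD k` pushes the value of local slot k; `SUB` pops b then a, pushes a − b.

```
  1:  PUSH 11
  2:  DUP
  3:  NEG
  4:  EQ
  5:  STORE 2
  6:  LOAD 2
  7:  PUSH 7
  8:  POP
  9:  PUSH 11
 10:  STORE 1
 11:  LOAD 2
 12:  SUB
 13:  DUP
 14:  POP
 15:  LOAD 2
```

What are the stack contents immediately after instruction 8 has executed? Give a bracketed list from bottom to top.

[0]

PUSH 11 : [11]
DUP     : [11, 11]
NEG     : [11, -11]
EQ      : [0]
STORE 2 : []
LOAD 2  : [0]
PUSH 7  : [0, 7]
POP     : [0]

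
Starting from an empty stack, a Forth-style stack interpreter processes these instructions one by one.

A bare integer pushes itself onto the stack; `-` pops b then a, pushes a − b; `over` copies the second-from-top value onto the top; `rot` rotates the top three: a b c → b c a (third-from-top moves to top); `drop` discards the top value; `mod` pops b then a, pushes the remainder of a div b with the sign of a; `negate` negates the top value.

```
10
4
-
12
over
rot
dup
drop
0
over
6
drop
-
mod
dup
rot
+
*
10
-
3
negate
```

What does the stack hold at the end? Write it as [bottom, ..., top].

10     → [10]
4      → [10, 4]
-      → [6]
12     → [6, 12]
over   → [6, 12, 6]
rot    → [12, 6, 6]
dup    → [12, 6, 6, 6]
drop   → [12, 6, 6]
0      → [12, 6, 6, 0]
over   → [12, 6, 6, 0, 6]
6      → [12, 6, 6, 0, 6, 6]
drop   → [12, 6, 6, 0, 6]
-      → [12, 6, 6, -6]
mod    → [12, 6, 0]
dup    → [12, 6, 0, 0]
rot    → [12, 0, 0, 6]
+      → [12, 0, 6]
*      → [12, 0]
10     → [12, 0, 10]
-      → [12, -10]
3      → [12, -10, 3]
negate → [12, -10, -3]

[12, -10, -3]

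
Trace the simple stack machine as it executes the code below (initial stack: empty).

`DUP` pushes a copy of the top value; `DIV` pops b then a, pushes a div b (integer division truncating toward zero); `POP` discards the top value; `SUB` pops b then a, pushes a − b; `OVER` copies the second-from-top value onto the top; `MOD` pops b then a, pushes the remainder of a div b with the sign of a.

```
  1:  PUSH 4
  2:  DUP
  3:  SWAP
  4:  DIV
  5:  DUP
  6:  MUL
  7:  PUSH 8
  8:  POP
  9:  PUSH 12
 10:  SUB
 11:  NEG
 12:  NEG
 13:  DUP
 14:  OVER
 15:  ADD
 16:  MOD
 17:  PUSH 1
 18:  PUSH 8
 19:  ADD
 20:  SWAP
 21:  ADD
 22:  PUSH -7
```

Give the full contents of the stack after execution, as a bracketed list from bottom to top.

[-2, -7]

PUSH 4  : [4]
DUP     : [4, 4]
SWAP    : [4, 4]
DIV     : [1]
DUP     : [1, 1]
MUL     : [1]
PUSH 8  : [1, 8]
POP     : [1]
PUSH 12 : [1, 12]
SUB     : [-11]
NEG     : [11]
NEG     : [-11]
DUP     : [-11, -11]
OVER    : [-11, -11, -11]
ADD     : [-11, -22]
MOD     : [-11]
PUSH 1  : [-11, 1]
PUSH 8  : [-11, 1, 8]
ADD     : [-11, 9]
SWAP    : [9, -11]
ADD     : [-2]
PUSH -7 : [-2, -7]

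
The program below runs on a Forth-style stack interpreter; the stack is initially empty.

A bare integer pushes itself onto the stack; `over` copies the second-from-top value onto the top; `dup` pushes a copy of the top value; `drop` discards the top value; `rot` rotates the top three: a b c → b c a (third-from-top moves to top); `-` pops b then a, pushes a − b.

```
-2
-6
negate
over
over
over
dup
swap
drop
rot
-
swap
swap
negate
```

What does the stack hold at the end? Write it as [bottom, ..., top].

[-2, 6, 6, 0]

-2     -> [-2]
-6     -> [-2, -6]
negate -> [-2, 6]
over   -> [-2, 6, -2]
over   -> [-2, 6, -2, 6]
over   -> [-2, 6, -2, 6, -2]
dup    -> [-2, 6, -2, 6, -2, -2]
swap   -> [-2, 6, -2, 6, -2, -2]
drop   -> [-2, 6, -2, 6, -2]
rot    -> [-2, 6, 6, -2, -2]
-      -> [-2, 6, 6, 0]
swap   -> [-2, 6, 0, 6]
swap   -> [-2, 6, 6, 0]
negate -> [-2, 6, 6, 0]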